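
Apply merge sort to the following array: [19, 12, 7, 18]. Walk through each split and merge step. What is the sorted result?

Merge sort trace:

Split: [19, 12, 7, 18] -> [19, 12] and [7, 18]
  Split: [19, 12] -> [19] and [12]
  Merge: [19] + [12] -> [12, 19]
  Split: [7, 18] -> [7] and [18]
  Merge: [7] + [18] -> [7, 18]
Merge: [12, 19] + [7, 18] -> [7, 12, 18, 19]

Final sorted array: [7, 12, 18, 19]

The merge sort proceeds by recursively splitting the array and merging sorted halves.
After all merges, the sorted array is [7, 12, 18, 19].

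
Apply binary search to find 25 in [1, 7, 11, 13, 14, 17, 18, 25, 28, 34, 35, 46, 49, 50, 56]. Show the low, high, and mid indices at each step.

Binary search for 25 in [1, 7, 11, 13, 14, 17, 18, 25, 28, 34, 35, 46, 49, 50, 56]:

lo=0, hi=14, mid=7, arr[mid]=25 -> Found target at index 7!

Binary search finds 25 at index 7 after 1 comparisons. The search repeatedly halves the search space by comparing with the middle element.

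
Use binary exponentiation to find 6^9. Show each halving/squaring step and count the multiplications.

Computing 6^9 by squaring (build up from 6^1; each line after the first costs one multiplication):

6^1 = 6
6^2 = (6^1)^2 = 6^2 = 36
6^4 = (6^2)^2 = 36^2 = 1296
6^8 = (6^4)^2 = 1296^2 = 1679616
6^9 = 6 * 6^8 = 6 * 1679616 = 10077696

Result: 10077696
Multiplications needed: 4 (4 lines after 6^1)

6^9 = 10077696. Using exponentiation by squaring, this requires 4 multiplications. The key idea: if the exponent is even, square the half-power; if odd, multiply by the base once.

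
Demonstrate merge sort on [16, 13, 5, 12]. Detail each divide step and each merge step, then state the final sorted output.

Merge sort trace:

Split: [16, 13, 5, 12] -> [16, 13] and [5, 12]
  Split: [16, 13] -> [16] and [13]
  Merge: [16] + [13] -> [13, 16]
  Split: [5, 12] -> [5] and [12]
  Merge: [5] + [12] -> [5, 12]
Merge: [13, 16] + [5, 12] -> [5, 12, 13, 16]

Final sorted array: [5, 12, 13, 16]

The merge sort proceeds by recursively splitting the array and merging sorted halves.
After all merges, the sorted array is [5, 12, 13, 16].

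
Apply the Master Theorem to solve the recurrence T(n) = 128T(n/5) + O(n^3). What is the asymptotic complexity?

Master Theorem for T(n) = 128T(n/5) + O(n^3):

a = 128, b = 5, c = 3
log_b(a) = log_5(128) = 3.0147

Case 1: c = 3 < log_5(128) = 3.0147
T(n) = O(n^(log_5 128))

For T(n) = 128T(n/5) + O(n^3): log_5(128) = 3.0147. This is Case 1 of the Master Theorem (c < log_b(a), work dominated by leaves), giving O(n^(log_5 128)).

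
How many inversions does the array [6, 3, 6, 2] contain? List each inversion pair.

Finding inversions in [6, 3, 6, 2]:

(0, 1): arr[0]=6 > arr[1]=3
(0, 3): arr[0]=6 > arr[3]=2
(1, 3): arr[1]=3 > arr[3]=2
(2, 3): arr[2]=6 > arr[3]=2

Total inversions: 4

The array has 4 inversion(s): (0,1), (0,3), (1,3), (2,3). Each pair (i,j) satisfies i < j and arr[i] > arr[j].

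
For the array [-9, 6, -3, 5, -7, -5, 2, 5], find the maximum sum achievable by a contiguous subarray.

Using Kadane's algorithm on [-9, 6, -3, 5, -7, -5, 2, 5]:

Scanning through the array:
Position 1 (value 6): max_ending_here = 6, max_so_far = 6
Position 2 (value -3): max_ending_here = 3, max_so_far = 6
Position 3 (value 5): max_ending_here = 8, max_so_far = 8
Position 4 (value -7): max_ending_here = 1, max_so_far = 8
Position 5 (value -5): max_ending_here = -4, max_so_far = 8
Position 6 (value 2): max_ending_here = 2, max_so_far = 8
Position 7 (value 5): max_ending_here = 7, max_so_far = 8

Maximum subarray: [6, -3, 5]
Maximum sum: 8

The maximum subarray is [6, -3, 5] with sum 8. This subarray runs from index 1 to index 3.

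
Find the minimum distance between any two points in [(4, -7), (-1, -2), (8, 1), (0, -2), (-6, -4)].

Computing all pairwise distances among 5 points:

d((4, -7), (-1, -2)) = 7.0711
d((4, -7), (8, 1)) = 8.9443
d((4, -7), (0, -2)) = 6.4031
d((4, -7), (-6, -4)) = 10.4403
d((-1, -2), (8, 1)) = 9.4868
d((-1, -2), (0, -2)) = 1.0 <-- minimum
d((-1, -2), (-6, -4)) = 5.3852
d((8, 1), (0, -2)) = 8.544
d((8, 1), (-6, -4)) = 14.8661
d((0, -2), (-6, -4)) = 6.3246

Closest pair: (-1, -2) and (0, -2) with distance 1.0

The closest pair is (-1, -2) and (0, -2) with Euclidean distance 1.0. For 5 points, brute-force pairwise comparison is shown above. For large n, the divide-and-conquer algorithm (sort by x, recurse on halves, check the dividing strip) achieves O(n log n).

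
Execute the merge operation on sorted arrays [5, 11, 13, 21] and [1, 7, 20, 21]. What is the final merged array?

Merging process:

Compare 5 vs 1: take 1 from right. Merged: [1]
Compare 5 vs 7: take 5 from left. Merged: [1, 5]
Compare 11 vs 7: take 7 from right. Merged: [1, 5, 7]
Compare 11 vs 20: take 11 from left. Merged: [1, 5, 7, 11]
Compare 13 vs 20: take 13 from left. Merged: [1, 5, 7, 11, 13]
Compare 21 vs 20: take 20 from right. Merged: [1, 5, 7, 11, 13, 20]
Compare 21 vs 21: take 21 from left. Merged: [1, 5, 7, 11, 13, 20, 21]
Append remaining from right: [21]. Merged: [1, 5, 7, 11, 13, 20, 21, 21]

Final merged array: [1, 5, 7, 11, 13, 20, 21, 21]
Total comparisons: 7

The merged array is [1, 5, 7, 11, 13, 20, 21, 21], requiring 7 comparisons. The merge step runs in O(n) time where n is the total number of elements.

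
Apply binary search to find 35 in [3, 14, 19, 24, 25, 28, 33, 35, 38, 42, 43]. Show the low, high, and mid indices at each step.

Binary search for 35 in [3, 14, 19, 24, 25, 28, 33, 35, 38, 42, 43]:

lo=0, hi=10, mid=5, arr[mid]=28 -> 28 < 35, search right half
lo=6, hi=10, mid=8, arr[mid]=38 -> 38 > 35, search left half
lo=6, hi=7, mid=6, arr[mid]=33 -> 33 < 35, search right half
lo=7, hi=7, mid=7, arr[mid]=35 -> Found target at index 7!

Binary search finds 35 at index 7 after 4 comparisons. The search repeatedly halves the search space by comparing with the middle element.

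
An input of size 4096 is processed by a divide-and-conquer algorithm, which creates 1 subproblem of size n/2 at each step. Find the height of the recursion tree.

For divide and conquer with division factor 2:

Problem sizes at each level:
Level 0: 4096
Level 1: 2048
Level 2: 1024
Level 3: 512
Level 4: 256
Level 5: 128
Level 6: 64
Level 7: 32
Level 8: 16
Level 9: 8
Level 10: 4
Level 11: 2
Level 12: 1

The root is level 0 and the size-1 base case is level 12 (the tree spans levels 0 through 12, i.e. 13 levels counting the root), so the depth is the number of divisions: log_2(4096) = 12

The recursion tree depth is log_2(4096) = 12. At each level, the problem size is divided by 2, so it takes 12 divisions to reduce to a base case of size 1. The algorithm makes 1 recursive call at each level.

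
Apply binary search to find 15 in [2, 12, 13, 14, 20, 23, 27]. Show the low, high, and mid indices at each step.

Binary search for 15 in [2, 12, 13, 14, 20, 23, 27]:

lo=0, hi=6, mid=3, arr[mid]=14 -> 14 < 15, search right half
lo=4, hi=6, mid=5, arr[mid]=23 -> 23 > 15, search left half
lo=4, hi=4, mid=4, arr[mid]=20 -> 20 > 15, search left half
lo=4 > hi=3, target 15 not found

Binary search determines that 15 is not in the array after 3 comparisons. The search space was exhausted without finding the target.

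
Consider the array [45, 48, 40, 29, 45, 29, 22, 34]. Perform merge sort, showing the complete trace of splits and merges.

Merge sort trace:

Split: [45, 48, 40, 29, 45, 29, 22, 34] -> [45, 48, 40, 29] and [45, 29, 22, 34]
  Split: [45, 48, 40, 29] -> [45, 48] and [40, 29]
    Split: [45, 48] -> [45] and [48]
    Merge: [45] + [48] -> [45, 48]
    Split: [40, 29] -> [40] and [29]
    Merge: [40] + [29] -> [29, 40]
  Merge: [45, 48] + [29, 40] -> [29, 40, 45, 48]
  Split: [45, 29, 22, 34] -> [45, 29] and [22, 34]
    Split: [45, 29] -> [45] and [29]
    Merge: [45] + [29] -> [29, 45]
    Split: [22, 34] -> [22] and [34]
    Merge: [22] + [34] -> [22, 34]
  Merge: [29, 45] + [22, 34] -> [22, 29, 34, 45]
Merge: [29, 40, 45, 48] + [22, 29, 34, 45] -> [22, 29, 29, 34, 40, 45, 45, 48]

Final sorted array: [22, 29, 29, 34, 40, 45, 45, 48]

The merge sort proceeds by recursively splitting the array and merging sorted halves.
After all merges, the sorted array is [22, 29, 29, 34, 40, 45, 45, 48].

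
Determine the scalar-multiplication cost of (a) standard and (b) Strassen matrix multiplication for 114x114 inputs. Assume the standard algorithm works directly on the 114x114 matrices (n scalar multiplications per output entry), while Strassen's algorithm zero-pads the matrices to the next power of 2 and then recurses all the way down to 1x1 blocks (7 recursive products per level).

Matrix multiplication for 114x114 matrices:

Strassen's algorithm requires power-of-2 dimensions. Pad 114x114 to 128x128 (next power of 2).

Standard algorithm: 114^3 = 1481544 multiplications
Strassen's algorithm: 7^(log2(128)) = 7^7 = 823543 multiplications
Savings: 1481544 - 823543 = 658001 multiplications

Standard: 1481544 multiplications (114^3). Strassen: 823543 multiplications (7^7, after padding to 128x128). Strassen reduces 8 recursive multiplications to 7 at each level.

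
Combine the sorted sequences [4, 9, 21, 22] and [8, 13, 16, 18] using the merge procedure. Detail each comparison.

Merging process:

Compare 4 vs 8: take 4 from left. Merged: [4]
Compare 9 vs 8: take 8 from right. Merged: [4, 8]
Compare 9 vs 13: take 9 from left. Merged: [4, 8, 9]
Compare 21 vs 13: take 13 from right. Merged: [4, 8, 9, 13]
Compare 21 vs 16: take 16 from right. Merged: [4, 8, 9, 13, 16]
Compare 21 vs 18: take 18 from right. Merged: [4, 8, 9, 13, 16, 18]
Append remaining from left: [21, 22]. Merged: [4, 8, 9, 13, 16, 18, 21, 22]

Final merged array: [4, 8, 9, 13, 16, 18, 21, 22]
Total comparisons: 6

The merged array is [4, 8, 9, 13, 16, 18, 21, 22], requiring 6 comparisons. The merge step runs in O(n) time where n is the total number of elements.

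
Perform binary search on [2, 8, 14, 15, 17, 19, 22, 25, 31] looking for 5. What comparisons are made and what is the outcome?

Binary search for 5 in [2, 8, 14, 15, 17, 19, 22, 25, 31]:

lo=0, hi=8, mid=4, arr[mid]=17 -> 17 > 5, search left half
lo=0, hi=3, mid=1, arr[mid]=8 -> 8 > 5, search left half
lo=0, hi=0, mid=0, arr[mid]=2 -> 2 < 5, search right half
lo=1 > hi=0, target 5 not found

Binary search determines that 5 is not in the array after 3 comparisons. The search space was exhausted without finding the target.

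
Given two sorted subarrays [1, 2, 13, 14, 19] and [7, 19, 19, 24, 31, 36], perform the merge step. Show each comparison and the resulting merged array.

Merging process:

Compare 1 vs 7: take 1 from left. Merged: [1]
Compare 2 vs 7: take 2 from left. Merged: [1, 2]
Compare 13 vs 7: take 7 from right. Merged: [1, 2, 7]
Compare 13 vs 19: take 13 from left. Merged: [1, 2, 7, 13]
Compare 14 vs 19: take 14 from left. Merged: [1, 2, 7, 13, 14]
Compare 19 vs 19: take 19 from left. Merged: [1, 2, 7, 13, 14, 19]
Append remaining from right: [19, 19, 24, 31, 36]. Merged: [1, 2, 7, 13, 14, 19, 19, 19, 24, 31, 36]

Final merged array: [1, 2, 7, 13, 14, 19, 19, 19, 24, 31, 36]
Total comparisons: 6

The merged array is [1, 2, 7, 13, 14, 19, 19, 19, 24, 31, 36], requiring 6 comparisons. The merge step runs in O(n) time where n is the total number of elements.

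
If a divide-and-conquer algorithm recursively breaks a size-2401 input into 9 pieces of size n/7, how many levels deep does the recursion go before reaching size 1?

For divide and conquer with division factor 7:

Problem sizes at each level:
Level 0: 2401
Level 1: 343
Level 2: 49
Level 3: 7
Level 4: 1

The root is level 0 and the size-1 base case is level 4 (the tree spans levels 0 through 4, i.e. 5 levels counting the root), so the depth is the number of divisions: log_7(2401) = 4

The recursion tree depth is log_7(2401) = 4. At each level, the problem size is divided by 7, so it takes 4 divisions to reduce to a base case of size 1. The algorithm makes 9 recursive calls at each level.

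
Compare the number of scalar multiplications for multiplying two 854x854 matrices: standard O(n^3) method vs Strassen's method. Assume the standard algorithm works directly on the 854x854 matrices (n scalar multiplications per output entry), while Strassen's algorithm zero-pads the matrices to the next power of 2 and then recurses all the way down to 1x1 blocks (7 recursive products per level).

Matrix multiplication for 854x854 matrices:

Strassen's algorithm requires power-of-2 dimensions. Pad 854x854 to 1024x1024 (next power of 2).

Standard algorithm: 854^3 = 622835864 multiplications
Strassen's algorithm: 7^(log2(1024)) = 7^10 = 282475249 multiplications
Savings: 622835864 - 282475249 = 340360615 multiplications

Standard: 622835864 multiplications (854^3). Strassen: 282475249 multiplications (7^10, after padding to 1024x1024). Strassen reduces 8 recursive multiplications to 7 at each level.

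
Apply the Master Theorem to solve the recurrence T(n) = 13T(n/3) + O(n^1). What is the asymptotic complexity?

Master Theorem for T(n) = 13T(n/3) + O(n^1):

a = 13, b = 3, c = 1
log_b(a) = log_3(13) = 2.3347

Case 1: c = 1 < log_3(13) = 2.3347
T(n) = O(n^(log_3 13))

For T(n) = 13T(n/3) + O(n^1): log_3(13) = 2.3347. This is Case 1 of the Master Theorem (c < log_b(a), work dominated by leaves), giving O(n^(log_3 13)).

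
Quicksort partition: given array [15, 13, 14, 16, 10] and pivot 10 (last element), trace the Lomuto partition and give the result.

Lomuto partition with pivot = 10:

Initial array: [15, 13, 14, 16, 10]

arr[0]=15 > 10: no swap
arr[1]=13 > 10: no swap
arr[2]=14 > 10: no swap
arr[3]=16 > 10: no swap

Place pivot at position 0: [10, 13, 14, 16, 15]
Pivot position: 0

After partitioning with pivot 10, the array becomes [10, 13, 14, 16, 15]. The pivot is placed at index 0. All elements to the left of the pivot are <= 10, and all elements to the right are > 10.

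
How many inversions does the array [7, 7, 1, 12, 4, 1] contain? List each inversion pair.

Finding inversions in [7, 7, 1, 12, 4, 1]:

(0, 2): arr[0]=7 > arr[2]=1
(0, 4): arr[0]=7 > arr[4]=4
(0, 5): arr[0]=7 > arr[5]=1
(1, 2): arr[1]=7 > arr[2]=1
(1, 4): arr[1]=7 > arr[4]=4
(1, 5): arr[1]=7 > arr[5]=1
(3, 4): arr[3]=12 > arr[4]=4
(3, 5): arr[3]=12 > arr[5]=1
(4, 5): arr[4]=4 > arr[5]=1

Total inversions: 9

The array has 9 inversion(s): (0,2), (0,4), (0,5), (1,2), (1,4), (1,5), (3,4), (3,5), (4,5). Each pair (i,j) satisfies i < j and arr[i] > arr[j].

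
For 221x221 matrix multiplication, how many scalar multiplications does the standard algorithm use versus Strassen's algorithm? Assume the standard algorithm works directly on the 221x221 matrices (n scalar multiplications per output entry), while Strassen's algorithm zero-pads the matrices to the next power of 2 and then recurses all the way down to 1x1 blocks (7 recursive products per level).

Matrix multiplication for 221x221 matrices:

Strassen's algorithm requires power-of-2 dimensions. Pad 221x221 to 256x256 (next power of 2).

Standard algorithm: 221^3 = 10793861 multiplications
Strassen's algorithm: 7^(log2(256)) = 7^8 = 5764801 multiplications
Savings: 10793861 - 5764801 = 5029060 multiplications

Standard: 10793861 multiplications (221^3). Strassen: 5764801 multiplications (7^8, after padding to 256x256). Strassen reduces 8 recursive multiplications to 7 at each level.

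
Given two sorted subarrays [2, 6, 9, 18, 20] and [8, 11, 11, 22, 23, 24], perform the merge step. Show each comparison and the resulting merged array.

Merging process:

Compare 2 vs 8: take 2 from left. Merged: [2]
Compare 6 vs 8: take 6 from left. Merged: [2, 6]
Compare 9 vs 8: take 8 from right. Merged: [2, 6, 8]
Compare 9 vs 11: take 9 from left. Merged: [2, 6, 8, 9]
Compare 18 vs 11: take 11 from right. Merged: [2, 6, 8, 9, 11]
Compare 18 vs 11: take 11 from right. Merged: [2, 6, 8, 9, 11, 11]
Compare 18 vs 22: take 18 from left. Merged: [2, 6, 8, 9, 11, 11, 18]
Compare 20 vs 22: take 20 from left. Merged: [2, 6, 8, 9, 11, 11, 18, 20]
Append remaining from right: [22, 23, 24]. Merged: [2, 6, 8, 9, 11, 11, 18, 20, 22, 23, 24]

Final merged array: [2, 6, 8, 9, 11, 11, 18, 20, 22, 23, 24]
Total comparisons: 8

The merged array is [2, 6, 8, 9, 11, 11, 18, 20, 22, 23, 24], requiring 8 comparisons. The merge step runs in O(n) time where n is the total number of elements.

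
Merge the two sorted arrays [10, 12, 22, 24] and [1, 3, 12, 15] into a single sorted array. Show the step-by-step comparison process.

Merging process:

Compare 10 vs 1: take 1 from right. Merged: [1]
Compare 10 vs 3: take 3 from right. Merged: [1, 3]
Compare 10 vs 12: take 10 from left. Merged: [1, 3, 10]
Compare 12 vs 12: take 12 from left. Merged: [1, 3, 10, 12]
Compare 22 vs 12: take 12 from right. Merged: [1, 3, 10, 12, 12]
Compare 22 vs 15: take 15 from right. Merged: [1, 3, 10, 12, 12, 15]
Append remaining from left: [22, 24]. Merged: [1, 3, 10, 12, 12, 15, 22, 24]

Final merged array: [1, 3, 10, 12, 12, 15, 22, 24]
Total comparisons: 6

The merged array is [1, 3, 10, 12, 12, 15, 22, 24], requiring 6 comparisons. The merge step runs in O(n) time where n is the total number of elements.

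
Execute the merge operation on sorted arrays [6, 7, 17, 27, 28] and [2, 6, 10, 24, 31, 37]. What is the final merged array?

Merging process:

Compare 6 vs 2: take 2 from right. Merged: [2]
Compare 6 vs 6: take 6 from left. Merged: [2, 6]
Compare 7 vs 6: take 6 from right. Merged: [2, 6, 6]
Compare 7 vs 10: take 7 from left. Merged: [2, 6, 6, 7]
Compare 17 vs 10: take 10 from right. Merged: [2, 6, 6, 7, 10]
Compare 17 vs 24: take 17 from left. Merged: [2, 6, 6, 7, 10, 17]
Compare 27 vs 24: take 24 from right. Merged: [2, 6, 6, 7, 10, 17, 24]
Compare 27 vs 31: take 27 from left. Merged: [2, 6, 6, 7, 10, 17, 24, 27]
Compare 28 vs 31: take 28 from left. Merged: [2, 6, 6, 7, 10, 17, 24, 27, 28]
Append remaining from right: [31, 37]. Merged: [2, 6, 6, 7, 10, 17, 24, 27, 28, 31, 37]

Final merged array: [2, 6, 6, 7, 10, 17, 24, 27, 28, 31, 37]
Total comparisons: 9

The merged array is [2, 6, 6, 7, 10, 17, 24, 27, 28, 31, 37], requiring 9 comparisons. The merge step runs in O(n) time where n is the total number of elements.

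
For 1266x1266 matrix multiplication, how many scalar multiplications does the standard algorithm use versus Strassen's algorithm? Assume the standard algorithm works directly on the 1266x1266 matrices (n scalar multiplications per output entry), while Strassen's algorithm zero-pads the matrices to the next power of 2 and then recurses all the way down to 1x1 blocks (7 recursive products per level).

Matrix multiplication for 1266x1266 matrices:

Strassen's algorithm requires power-of-2 dimensions. Pad 1266x1266 to 2048x2048 (next power of 2).

Standard algorithm: 1266^3 = 2029089096 multiplications
Strassen's algorithm: 7^(log2(2048)) = 7^11 = 1977326743 multiplications
Savings: 2029089096 - 1977326743 = 51762353 multiplications

Standard: 2029089096 multiplications (1266^3). Strassen: 1977326743 multiplications (7^11, after padding to 2048x2048). Strassen reduces 8 recursive multiplications to 7 at each level.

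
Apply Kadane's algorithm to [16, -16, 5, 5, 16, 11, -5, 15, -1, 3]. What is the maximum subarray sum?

Using Kadane's algorithm on [16, -16, 5, 5, 16, 11, -5, 15, -1, 3]:

Scanning through the array:
Position 1 (value -16): max_ending_here = 0, max_so_far = 16
Position 2 (value 5): max_ending_here = 5, max_so_far = 16
Position 3 (value 5): max_ending_here = 10, max_so_far = 16
Position 4 (value 16): max_ending_here = 26, max_so_far = 26
Position 5 (value 11): max_ending_here = 37, max_so_far = 37
Position 6 (value -5): max_ending_here = 32, max_so_far = 37
Position 7 (value 15): max_ending_here = 47, max_so_far = 47
Position 8 (value -1): max_ending_here = 46, max_so_far = 47
Position 9 (value 3): max_ending_here = 49, max_so_far = 49

Maximum subarray: [16, -16, 5, 5, 16, 11, -5, 15, -1, 3]
Maximum sum: 49

The maximum subarray is [16, -16, 5, 5, 16, 11, -5, 15, -1, 3] with sum 49. This subarray runs from index 0 to index 9.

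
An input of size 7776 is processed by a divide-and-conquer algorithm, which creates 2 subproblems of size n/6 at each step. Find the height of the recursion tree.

For divide and conquer with division factor 6:

Problem sizes at each level:
Level 0: 7776
Level 1: 1296
Level 2: 216
Level 3: 36
Level 4: 6
Level 5: 1

The root is level 0 and the size-1 base case is level 5 (the tree spans levels 0 through 5, i.e. 6 levels counting the root), so the depth is the number of divisions: log_6(7776) = 5

The recursion tree depth is log_6(7776) = 5. At each level, the problem size is divided by 6, so it takes 5 divisions to reduce to a base case of size 1. The algorithm makes 2 recursive calls at each level.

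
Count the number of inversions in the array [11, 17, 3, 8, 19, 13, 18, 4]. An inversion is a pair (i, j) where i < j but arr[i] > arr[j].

Finding inversions in [11, 17, 3, 8, 19, 13, 18, 4]:

(0, 2): arr[0]=11 > arr[2]=3
(0, 3): arr[0]=11 > arr[3]=8
(0, 7): arr[0]=11 > arr[7]=4
(1, 2): arr[1]=17 > arr[2]=3
(1, 3): arr[1]=17 > arr[3]=8
(1, 5): arr[1]=17 > arr[5]=13
(1, 7): arr[1]=17 > arr[7]=4
(3, 7): arr[3]=8 > arr[7]=4
(4, 5): arr[4]=19 > arr[5]=13
(4, 6): arr[4]=19 > arr[6]=18
(4, 7): arr[4]=19 > arr[7]=4
(5, 7): arr[5]=13 > arr[7]=4
(6, 7): arr[6]=18 > arr[7]=4

Total inversions: 13

The array has 13 inversion(s): (0,2), (0,3), (0,7), (1,2), (1,3), (1,5), (1,7), (3,7), (4,5), (4,6), (4,7), (5,7), (6,7). Each pair (i,j) satisfies i < j and arr[i] > arr[j].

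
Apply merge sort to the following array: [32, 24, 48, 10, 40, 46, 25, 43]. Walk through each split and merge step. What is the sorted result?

Merge sort trace:

Split: [32, 24, 48, 10, 40, 46, 25, 43] -> [32, 24, 48, 10] and [40, 46, 25, 43]
  Split: [32, 24, 48, 10] -> [32, 24] and [48, 10]
    Split: [32, 24] -> [32] and [24]
    Merge: [32] + [24] -> [24, 32]
    Split: [48, 10] -> [48] and [10]
    Merge: [48] + [10] -> [10, 48]
  Merge: [24, 32] + [10, 48] -> [10, 24, 32, 48]
  Split: [40, 46, 25, 43] -> [40, 46] and [25, 43]
    Split: [40, 46] -> [40] and [46]
    Merge: [40] + [46] -> [40, 46]
    Split: [25, 43] -> [25] and [43]
    Merge: [25] + [43] -> [25, 43]
  Merge: [40, 46] + [25, 43] -> [25, 40, 43, 46]
Merge: [10, 24, 32, 48] + [25, 40, 43, 46] -> [10, 24, 25, 32, 40, 43, 46, 48]

Final sorted array: [10, 24, 25, 32, 40, 43, 46, 48]

The merge sort proceeds by recursively splitting the array and merging sorted halves.
After all merges, the sorted array is [10, 24, 25, 32, 40, 43, 46, 48].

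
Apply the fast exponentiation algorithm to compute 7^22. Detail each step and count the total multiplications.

Computing 7^22 by squaring (build up from 7^1; each line after the first costs one multiplication):

7^1 = 7
7^2 = (7^1)^2 = 7^2 = 49
7^4 = (7^2)^2 = 49^2 = 2401
7^5 = 7 * 7^4 = 7 * 2401 = 16807
7^10 = (7^5)^2 = 16807^2 = 282475249
7^11 = 7 * 7^10 = 7 * 282475249 = 1977326743
7^22 = (7^11)^2 = 1977326743^2 = 3909821048582988049

Result: 3909821048582988049
Multiplications needed: 6 (6 lines after 7^1)

7^22 = 3909821048582988049. Using exponentiation by squaring, this requires 6 multiplications. The key idea: if the exponent is even, square the half-power; if odd, multiply by the base once.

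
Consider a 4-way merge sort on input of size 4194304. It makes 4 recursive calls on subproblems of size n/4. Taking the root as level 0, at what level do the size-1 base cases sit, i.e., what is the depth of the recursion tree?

For divide and conquer with division factor 4:

Problem sizes at each level:
Level 0: 4194304
Level 1: 1048576
Level 2: 262144
Level 3: 65536
Level 4: 16384
Level 5: 4096
Level 6: 1024
Level 7: 256
Level 8: 64
Level 9: 16
Level 10: 4
Level 11: 1

The root is level 0 and the size-1 base case is level 11 (the tree spans levels 0 through 11, i.e. 12 levels counting the root), so the depth is the number of divisions: log_4(4194304) = 11

The recursion tree depth is log_4(4194304) = 11. At each level, the problem size is divided by 4, so it takes 11 divisions to reduce to a base case of size 1. The algorithm makes 4 recursive calls at each level.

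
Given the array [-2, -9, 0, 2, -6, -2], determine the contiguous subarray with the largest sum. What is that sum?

Using Kadane's algorithm on [-2, -9, 0, 2, -6, -2]:

Scanning through the array:
Position 1 (value -9): max_ending_here = -9, max_so_far = -2
Position 2 (value 0): max_ending_here = 0, max_so_far = 0
Position 3 (value 2): max_ending_here = 2, max_so_far = 2
Position 4 (value -6): max_ending_here = -4, max_so_far = 2
Position 5 (value -2): max_ending_here = -2, max_so_far = 2

Maximum subarray: [0, 2]
Maximum sum: 2

The maximum subarray is [0, 2] with sum 2. This subarray runs from index 2 to index 3.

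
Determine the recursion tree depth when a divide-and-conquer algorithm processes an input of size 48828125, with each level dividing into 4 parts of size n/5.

For divide and conquer with division factor 5:

Problem sizes at each level:
Level 0: 48828125
Level 1: 9765625
Level 2: 1953125
Level 3: 390625
Level 4: 78125
Level 5: 15625
Level 6: 3125
Level 7: 625
Level 8: 125
Level 9: 25
Level 10: 5
Level 11: 1

The root is level 0 and the size-1 base case is level 11 (the tree spans levels 0 through 11, i.e. 12 levels counting the root), so the depth is the number of divisions: log_5(48828125) = 11

The recursion tree depth is log_5(48828125) = 11. At each level, the problem size is divided by 5, so it takes 11 divisions to reduce to a base case of size 1. The algorithm makes 4 recursive calls at each level.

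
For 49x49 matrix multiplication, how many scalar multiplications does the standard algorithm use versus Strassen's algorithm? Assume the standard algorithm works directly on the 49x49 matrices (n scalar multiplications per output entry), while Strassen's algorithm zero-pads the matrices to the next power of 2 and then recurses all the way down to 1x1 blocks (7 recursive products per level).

Matrix multiplication for 49x49 matrices:

Strassen's algorithm requires power-of-2 dimensions. Pad 49x49 to 64x64 (next power of 2).

Standard algorithm: 49^3 = 117649 multiplications
Strassen's algorithm: 7^(log2(64)) = 7^6 = 117649 multiplications
Savings: 117649 - 117649 = 0 multiplications

Standard: 117649 multiplications (49^3). Strassen: 117649 multiplications (7^6, after padding to 64x64). Strassen reduces 8 recursive multiplications to 7 at each level.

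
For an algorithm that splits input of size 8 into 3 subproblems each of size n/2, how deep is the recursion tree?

For divide and conquer with division factor 2:

Problem sizes at each level:
Level 0: 8
Level 1: 4
Level 2: 2
Level 3: 1

The root is level 0 and the size-1 base case is level 3 (the tree spans levels 0 through 3, i.e. 4 levels counting the root), so the depth is the number of divisions: log_2(8) = 3

The recursion tree depth is log_2(8) = 3. At each level, the problem size is divided by 2, so it takes 3 divisions to reduce to a base case of size 1. The algorithm makes 3 recursive calls at each level.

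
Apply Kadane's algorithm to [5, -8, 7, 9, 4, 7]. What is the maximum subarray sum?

Using Kadane's algorithm on [5, -8, 7, 9, 4, 7]:

Scanning through the array:
Position 1 (value -8): max_ending_here = -3, max_so_far = 5
Position 2 (value 7): max_ending_here = 7, max_so_far = 7
Position 3 (value 9): max_ending_here = 16, max_so_far = 16
Position 4 (value 4): max_ending_here = 20, max_so_far = 20
Position 5 (value 7): max_ending_here = 27, max_so_far = 27

Maximum subarray: [7, 9, 4, 7]
Maximum sum: 27

The maximum subarray is [7, 9, 4, 7] with sum 27. This subarray runs from index 2 to index 5.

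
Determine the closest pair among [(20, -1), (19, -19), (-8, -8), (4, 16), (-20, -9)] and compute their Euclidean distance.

Computing all pairwise distances among 5 points:

d((20, -1), (19, -19)) = 18.0278
d((20, -1), (-8, -8)) = 28.8617
d((20, -1), (4, 16)) = 23.3452
d((20, -1), (-20, -9)) = 40.7922
d((19, -19), (-8, -8)) = 29.1548
d((19, -19), (4, 16)) = 38.0789
d((19, -19), (-20, -9)) = 40.2616
d((-8, -8), (4, 16)) = 26.8328
d((-8, -8), (-20, -9)) = 12.0416 <-- minimum
d((4, 16), (-20, -9)) = 34.6554

Closest pair: (-8, -8) and (-20, -9) with distance 12.0416

The closest pair is (-8, -8) and (-20, -9) with Euclidean distance 12.0416. For 5 points, brute-force pairwise comparison is shown above. For large n, the divide-and-conquer algorithm (sort by x, recurse on halves, check the dividing strip) achieves O(n log n).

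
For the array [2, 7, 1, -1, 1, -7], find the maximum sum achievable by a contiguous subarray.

Using Kadane's algorithm on [2, 7, 1, -1, 1, -7]:

Scanning through the array:
Position 1 (value 7): max_ending_here = 9, max_so_far = 9
Position 2 (value 1): max_ending_here = 10, max_so_far = 10
Position 3 (value -1): max_ending_here = 9, max_so_far = 10
Position 4 (value 1): max_ending_here = 10, max_so_far = 10
Position 5 (value -7): max_ending_here = 3, max_so_far = 10

Maximum subarray: [2, 7, 1]
Maximum sum: 10

The maximum subarray is [2, 7, 1] with sum 10. This subarray runs from index 0 to index 2.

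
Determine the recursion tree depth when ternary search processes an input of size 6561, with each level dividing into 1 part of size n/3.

For divide and conquer with division factor 3:

Problem sizes at each level:
Level 0: 6561
Level 1: 2187
Level 2: 729
Level 3: 243
Level 4: 81
Level 5: 27
Level 6: 9
Level 7: 3
Level 8: 1

The root is level 0 and the size-1 base case is level 8 (the tree spans levels 0 through 8, i.e. 9 levels counting the root), so the depth is the number of divisions: log_3(6561) = 8

The recursion tree depth is log_3(6561) = 8. At each level, the problem size is divided by 3, so it takes 8 divisions to reduce to a base case of size 1. The algorithm makes 1 recursive call at each level.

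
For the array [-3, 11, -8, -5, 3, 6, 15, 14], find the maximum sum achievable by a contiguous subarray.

Using Kadane's algorithm on [-3, 11, -8, -5, 3, 6, 15, 14]:

Scanning through the array:
Position 1 (value 11): max_ending_here = 11, max_so_far = 11
Position 2 (value -8): max_ending_here = 3, max_so_far = 11
Position 3 (value -5): max_ending_here = -2, max_so_far = 11
Position 4 (value 3): max_ending_here = 3, max_so_far = 11
Position 5 (value 6): max_ending_here = 9, max_so_far = 11
Position 6 (value 15): max_ending_here = 24, max_so_far = 24
Position 7 (value 14): max_ending_here = 38, max_so_far = 38

Maximum subarray: [3, 6, 15, 14]
Maximum sum: 38

The maximum subarray is [3, 6, 15, 14] with sum 38. This subarray runs from index 4 to index 7.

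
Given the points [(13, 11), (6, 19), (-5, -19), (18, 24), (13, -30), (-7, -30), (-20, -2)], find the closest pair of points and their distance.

Computing all pairwise distances among 7 points:

d((13, 11), (6, 19)) = 10.6301 <-- minimum
d((13, 11), (-5, -19)) = 34.9857
d((13, 11), (18, 24)) = 13.9284
d((13, 11), (13, -30)) = 41.0
d((13, 11), (-7, -30)) = 45.618
d((13, 11), (-20, -2)) = 35.4683
d((6, 19), (-5, -19)) = 39.5601
d((6, 19), (18, 24)) = 13.0
d((6, 19), (13, -30)) = 49.4975
d((6, 19), (-7, -30)) = 50.6952
d((6, 19), (-20, -2)) = 33.4215
d((-5, -19), (18, 24)) = 48.7647
d((-5, -19), (13, -30)) = 21.095
d((-5, -19), (-7, -30)) = 11.1803
d((-5, -19), (-20, -2)) = 22.6716
d((18, 24), (13, -30)) = 54.231
d((18, 24), (-7, -30)) = 59.5063
d((18, 24), (-20, -2)) = 46.0435
d((13, -30), (-7, -30)) = 20.0
d((13, -30), (-20, -2)) = 43.2782
d((-7, -30), (-20, -2)) = 30.8707

Closest pair: (13, 11) and (6, 19) with distance 10.6301

The closest pair is (13, 11) and (6, 19) with Euclidean distance 10.6301. For 7 points, brute-force pairwise comparison is shown above. For large n, the divide-and-conquer algorithm (sort by x, recurse on halves, check the dividing strip) achieves O(n log n).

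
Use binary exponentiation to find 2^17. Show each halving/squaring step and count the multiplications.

Computing 2^17 by squaring (build up from 2^1; each line after the first costs one multiplication):

2^1 = 2
2^2 = (2^1)^2 = 2^2 = 4
2^4 = (2^2)^2 = 4^2 = 16
2^8 = (2^4)^2 = 16^2 = 256
2^16 = (2^8)^2 = 256^2 = 65536
2^17 = 2 * 2^16 = 2 * 65536 = 131072

Result: 131072
Multiplications needed: 5 (5 lines after 2^1)

2^17 = 131072. Using exponentiation by squaring, this requires 5 multiplications. The key idea: if the exponent is even, square the half-power; if odd, multiply by the base once.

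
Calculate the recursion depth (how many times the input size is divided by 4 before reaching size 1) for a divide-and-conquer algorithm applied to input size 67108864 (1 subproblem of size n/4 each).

For divide and conquer with division factor 4:

Problem sizes at each level:
Level 0: 67108864
Level 1: 16777216
Level 2: 4194304
Level 3: 1048576
Level 4: 262144
Level 5: 65536
Level 6: 16384
Level 7: 4096
Level 8: 1024
Level 9: 256
Level 10: 64
Level 11: 16
Level 12: 4
Level 13: 1

The root is level 0 and the size-1 base case is level 13 (the tree spans levels 0 through 13, i.e. 14 levels counting the root), so the depth is the number of divisions: log_4(67108864) = 13

The recursion tree depth is log_4(67108864) = 13. At each level, the problem size is divided by 4, so it takes 13 divisions to reduce to a base case of size 1. The algorithm makes 1 recursive call at each level.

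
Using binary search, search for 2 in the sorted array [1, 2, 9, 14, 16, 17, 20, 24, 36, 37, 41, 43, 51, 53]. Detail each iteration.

Binary search for 2 in [1, 2, 9, 14, 16, 17, 20, 24, 36, 37, 41, 43, 51, 53]:

lo=0, hi=13, mid=6, arr[mid]=20 -> 20 > 2, search left half
lo=0, hi=5, mid=2, arr[mid]=9 -> 9 > 2, search left half
lo=0, hi=1, mid=0, arr[mid]=1 -> 1 < 2, search right half
lo=1, hi=1, mid=1, arr[mid]=2 -> Found target at index 1!

Binary search finds 2 at index 1 after 4 comparisons. The search repeatedly halves the search space by comparing with the middle element.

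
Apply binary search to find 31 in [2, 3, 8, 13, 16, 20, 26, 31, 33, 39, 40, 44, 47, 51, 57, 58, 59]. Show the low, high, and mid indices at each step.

Binary search for 31 in [2, 3, 8, 13, 16, 20, 26, 31, 33, 39, 40, 44, 47, 51, 57, 58, 59]:

lo=0, hi=16, mid=8, arr[mid]=33 -> 33 > 31, search left half
lo=0, hi=7, mid=3, arr[mid]=13 -> 13 < 31, search right half
lo=4, hi=7, mid=5, arr[mid]=20 -> 20 < 31, search right half
lo=6, hi=7, mid=6, arr[mid]=26 -> 26 < 31, search right half
lo=7, hi=7, mid=7, arr[mid]=31 -> Found target at index 7!

Binary search finds 31 at index 7 after 5 comparisons. The search repeatedly halves the search space by comparing with the middle element.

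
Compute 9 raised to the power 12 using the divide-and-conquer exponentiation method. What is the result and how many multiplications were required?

Computing 9^12 by squaring (build up from 9^1; each line after the first costs one multiplication):

9^1 = 9
9^2 = (9^1)^2 = 9^2 = 81
9^3 = 9 * 9^2 = 9 * 81 = 729
9^6 = (9^3)^2 = 729^2 = 531441
9^12 = (9^6)^2 = 531441^2 = 282429536481

Result: 282429536481
Multiplications needed: 4 (4 lines after 9^1)

9^12 = 282429536481. Using exponentiation by squaring, this requires 4 multiplications. The key idea: if the exponent is even, square the half-power; if odd, multiply by the base once.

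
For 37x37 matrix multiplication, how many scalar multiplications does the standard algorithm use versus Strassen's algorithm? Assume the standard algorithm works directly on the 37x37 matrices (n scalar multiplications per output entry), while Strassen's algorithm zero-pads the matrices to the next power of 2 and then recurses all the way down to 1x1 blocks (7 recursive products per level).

Matrix multiplication for 37x37 matrices:

Strassen's algorithm requires power-of-2 dimensions. Pad 37x37 to 64x64 (next power of 2).

Standard algorithm: 37^3 = 50653 multiplications
Strassen's algorithm: 7^(log2(64)) = 7^6 = 117649 multiplications
Difference: 50653 - 117649 = -66996 (Strassen uses MORE here due to padding overhead — for small or just-over-power-of-2 n, padding can outweigh the per-level savings)

Standard: 50653 multiplications (37^3). Strassen: 117649 multiplications (7^6, after padding to 64x64). Strassen reduces 8 recursive multiplications to 7 at each level.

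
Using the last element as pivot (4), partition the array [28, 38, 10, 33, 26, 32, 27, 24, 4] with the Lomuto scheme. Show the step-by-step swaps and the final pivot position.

Lomuto partition with pivot = 4:

Initial array: [28, 38, 10, 33, 26, 32, 27, 24, 4]

arr[0]=28 > 4: no swap
arr[1]=38 > 4: no swap
arr[2]=10 > 4: no swap
arr[3]=33 > 4: no swap
arr[4]=26 > 4: no swap
arr[5]=32 > 4: no swap
arr[6]=27 > 4: no swap
arr[7]=24 > 4: no swap

Place pivot at position 0: [4, 38, 10, 33, 26, 32, 27, 24, 28]
Pivot position: 0

After partitioning with pivot 4, the array becomes [4, 38, 10, 33, 26, 32, 27, 24, 28]. The pivot is placed at index 0. All elements to the left of the pivot are <= 4, and all elements to the right are > 4.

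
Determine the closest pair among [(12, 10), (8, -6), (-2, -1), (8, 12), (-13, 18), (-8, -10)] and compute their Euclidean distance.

Computing all pairwise distances among 6 points:

d((12, 10), (8, -6)) = 16.4924
d((12, 10), (-2, -1)) = 17.8045
d((12, 10), (8, 12)) = 4.4721 <-- minimum
d((12, 10), (-13, 18)) = 26.2488
d((12, 10), (-8, -10)) = 28.2843
d((8, -6), (-2, -1)) = 11.1803
d((8, -6), (8, 12)) = 18.0
d((8, -6), (-13, 18)) = 31.8904
d((8, -6), (-8, -10)) = 16.4924
d((-2, -1), (8, 12)) = 16.4012
d((-2, -1), (-13, 18)) = 21.9545
d((-2, -1), (-8, -10)) = 10.8167
d((8, 12), (-13, 18)) = 21.8403
d((8, 12), (-8, -10)) = 27.2029
d((-13, 18), (-8, -10)) = 28.4429

Closest pair: (12, 10) and (8, 12) with distance 4.4721

The closest pair is (12, 10) and (8, 12) with Euclidean distance 4.4721. For 6 points, brute-force pairwise comparison is shown above. For large n, the divide-and-conquer algorithm (sort by x, recurse on halves, check the dividing strip) achieves O(n log n).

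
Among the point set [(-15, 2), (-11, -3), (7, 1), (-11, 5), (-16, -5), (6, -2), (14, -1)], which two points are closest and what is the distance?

Computing all pairwise distances among 7 points:

d((-15, 2), (-11, -3)) = 6.4031
d((-15, 2), (7, 1)) = 22.0227
d((-15, 2), (-11, 5)) = 5.0
d((-15, 2), (-16, -5)) = 7.0711
d((-15, 2), (6, -2)) = 21.3776
d((-15, 2), (14, -1)) = 29.1548
d((-11, -3), (7, 1)) = 18.4391
d((-11, -3), (-11, 5)) = 8.0
d((-11, -3), (-16, -5)) = 5.3852
d((-11, -3), (6, -2)) = 17.0294
d((-11, -3), (14, -1)) = 25.0799
d((7, 1), (-11, 5)) = 18.4391
d((7, 1), (-16, -5)) = 23.7697
d((7, 1), (6, -2)) = 3.1623 <-- minimum
d((7, 1), (14, -1)) = 7.2801
d((-11, 5), (-16, -5)) = 11.1803
d((-11, 5), (6, -2)) = 18.3848
d((-11, 5), (14, -1)) = 25.7099
d((-16, -5), (6, -2)) = 22.2036
d((-16, -5), (14, -1)) = 30.2655
d((6, -2), (14, -1)) = 8.0623

Closest pair: (7, 1) and (6, -2) with distance 3.1623

The closest pair is (7, 1) and (6, -2) with Euclidean distance 3.1623. For 7 points, brute-force pairwise comparison is shown above. For large n, the divide-and-conquer algorithm (sort by x, recurse on halves, check the dividing strip) achieves O(n log n).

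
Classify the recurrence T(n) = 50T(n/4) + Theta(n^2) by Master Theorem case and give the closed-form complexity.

Master Theorem for T(n) = 50T(n/4) + O(n^2):

a = 50, b = 4, c = 2
log_b(a) = log_4(50) = 2.8219

Case 1: c = 2 < log_4(50) = 2.8219
T(n) = O(n^(log_4 50))

For T(n) = 50T(n/4) + O(n^2): log_4(50) = 2.8219. This is Case 1 of the Master Theorem (c < log_b(a), work dominated by leaves), giving O(n^(log_4 50)).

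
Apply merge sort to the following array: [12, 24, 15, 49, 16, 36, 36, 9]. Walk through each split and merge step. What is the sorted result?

Merge sort trace:

Split: [12, 24, 15, 49, 16, 36, 36, 9] -> [12, 24, 15, 49] and [16, 36, 36, 9]
  Split: [12, 24, 15, 49] -> [12, 24] and [15, 49]
    Split: [12, 24] -> [12] and [24]
    Merge: [12] + [24] -> [12, 24]
    Split: [15, 49] -> [15] and [49]
    Merge: [15] + [49] -> [15, 49]
  Merge: [12, 24] + [15, 49] -> [12, 15, 24, 49]
  Split: [16, 36, 36, 9] -> [16, 36] and [36, 9]
    Split: [16, 36] -> [16] and [36]
    Merge: [16] + [36] -> [16, 36]
    Split: [36, 9] -> [36] and [9]
    Merge: [36] + [9] -> [9, 36]
  Merge: [16, 36] + [9, 36] -> [9, 16, 36, 36]
Merge: [12, 15, 24, 49] + [9, 16, 36, 36] -> [9, 12, 15, 16, 24, 36, 36, 49]

Final sorted array: [9, 12, 15, 16, 24, 36, 36, 49]

The merge sort proceeds by recursively splitting the array and merging sorted halves.
After all merges, the sorted array is [9, 12, 15, 16, 24, 36, 36, 49].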